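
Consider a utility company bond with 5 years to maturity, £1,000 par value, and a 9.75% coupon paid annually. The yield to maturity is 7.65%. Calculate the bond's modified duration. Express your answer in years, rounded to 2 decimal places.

3.92 years

Periodic yield y = 0.0765. First find Macaulay duration:
  t   CF        PV=CF/(1+0.0765)^t    t·PV
  1        97.50        90.5713        90.5713
  2        97.50        84.1350       168.2699
  3        97.50        78.1560       234.4681
  4        97.50        72.6020       290.4079
  5     1,097.50       759.1618     3,795.8091
  Σ                  1,084.6261     4,579.5264
P = 1,084.6261; Macaulay duration = 4,579.5264 / 1,084.6261 = 4.22222 years.
Modified duration = D_Mac / (1 + y) = 4.22222 / 1.0765 = 3.92217 years.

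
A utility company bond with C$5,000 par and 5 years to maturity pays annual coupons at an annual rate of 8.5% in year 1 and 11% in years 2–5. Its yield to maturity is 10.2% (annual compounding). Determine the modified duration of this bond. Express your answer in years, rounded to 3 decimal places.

3.799 years

Periodic yield y = 0.102. First find Macaulay duration:
  t   CF        PV=CF/(1+0.102)^t    t·PV
  1       425.00       385.6624       385.6624
  2       550.00       452.8971       905.7941
  3       550.00       410.9774     1,232.9321
  4       550.00       372.9377     1,491.7509
  5     5,550.00     3,414.9552    17,074.7760
  Σ                  5,037.4298    21,090.9155
P = 5,037.4298; Macaulay duration = 21,090.9155 / 5,037.4298 = 4.18684 years.
Modified duration = D_Mac / (1 + y) = 4.18684 / 1.102 = 3.79931 years.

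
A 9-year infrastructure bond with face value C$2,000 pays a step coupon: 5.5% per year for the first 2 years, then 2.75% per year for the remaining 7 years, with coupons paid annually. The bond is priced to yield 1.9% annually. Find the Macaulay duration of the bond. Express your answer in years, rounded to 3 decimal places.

7.814 years

Periodic yield y = 0.019. Discount each cash flow and weight by its year:
  t   CF        PV=CF/(1+0.019)^t    t·PV
  1       110.00       107.9490       107.9490
  2       110.00       105.9362       211.8724
  3        55.00        51.9805       155.9414
  4        55.00        51.0112       204.0450
  5        55.00        50.0601       250.3005
  6        55.00        49.1267       294.7602
  7        55.00        48.2107       337.4749
  8        55.00        47.3118       378.4942
  9     2,055.00     1,734.7791    15,613.0115
  Σ                  2,246.3652    17,553.8490
Price P = Σ PV = 2,246.3652.
Macaulay duration = Σ(t·PV) / P = 17,553.8490 / 2,246.3652 = 7.81433 years.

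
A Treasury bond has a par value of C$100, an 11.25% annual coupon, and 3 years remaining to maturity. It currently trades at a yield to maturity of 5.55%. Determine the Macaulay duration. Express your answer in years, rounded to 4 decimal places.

Periodic yield y = 0.0555. Discount each cash flow and weight by its year:
  t   CF        PV=CF/(1+0.0555)^t    t·PV
  1        11.25        10.6585        10.6585
  2        11.25        10.0980        20.1960
  3       111.25        94.6074       283.8223
  Σ                    115.3639       314.6768
Price P = Σ PV = 115.3639.
Macaulay duration = Σ(t·PV) / P = 314.6768 / 115.3639 = 2.72769 years.

2.7277 years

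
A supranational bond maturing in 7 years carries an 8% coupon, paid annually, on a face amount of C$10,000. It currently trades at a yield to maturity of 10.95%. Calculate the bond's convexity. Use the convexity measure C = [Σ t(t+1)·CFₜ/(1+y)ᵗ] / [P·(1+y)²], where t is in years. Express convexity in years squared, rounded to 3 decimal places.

32.790

With y = 0.1095:
  t   CF        PV=CF/(1+0.1095)^t    t·PV        t(t+1)·PV
  1       800.00       721.0455       721.0455       1,442.0910
  2       800.00       649.8833     1,299.7666       3,899.2998
  3       800.00       585.7443     1,757.2329       7,028.9315
  4       800.00       527.9354     2,111.7415      10,558.7074
  5       800.00       475.8318     2,379.1590      14,274.9537
  6       800.00       428.8705     2,573.2228      18,012.5599
  7    10,800.00     5,218.3429    36,528.4000     292,227.1998
  Σ                  8,607.6536    47,370.5682     347,443.7432
P = 8,607.6536.
Convexity = Σ t(t+1)·PV / [P·(1+y)²] = 347,443.7432 / (8,607.6536 × 1.230990) = 32.79028.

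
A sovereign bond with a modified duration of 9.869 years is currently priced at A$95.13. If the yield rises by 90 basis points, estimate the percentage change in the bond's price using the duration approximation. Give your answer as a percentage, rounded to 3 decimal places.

Duration approximation: ΔP/P ≈ -D_mod · Δy = -9.869 × (+0.009) = -0.088821.
As a percentage: -8.8821%.

-8.882%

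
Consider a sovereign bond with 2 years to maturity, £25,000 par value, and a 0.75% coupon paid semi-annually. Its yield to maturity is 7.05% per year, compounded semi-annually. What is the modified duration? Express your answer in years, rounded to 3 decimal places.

1.920 years

Periodic yield y = 0.03525. First find Macaulay duration:
  t   CF        PV=CF/(1+0.03525)^t    t·PV
  1        93.75        90.5578        90.5578
  2        93.75        87.4744       174.9487
  3        93.75        84.4959       253.4877
  4    25,093.75    21,846.6379    87,386.5516
  Σ                 22,109.1660    87,905.5458
P = 22,109.1660; Macaulay duration = 87,905.5458 / 22,109.1660 = 3.97598 half-year periods = 1.98799 years.
Modified duration = D_Mac / (1 + y) = 1.98799 / 1.03525 = 1.92030 years.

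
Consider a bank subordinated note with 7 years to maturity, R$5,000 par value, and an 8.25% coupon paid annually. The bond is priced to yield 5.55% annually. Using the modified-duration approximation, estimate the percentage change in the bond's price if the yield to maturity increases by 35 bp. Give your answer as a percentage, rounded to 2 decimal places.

Periodic yield y = 0.0555. Modified duration first:
  t   CF        PV=CF/(1+0.0555)^t    t·PV
  1       412.50       390.8100       390.8100
  2       412.50       370.2606       740.5212
  3       412.50       350.7916     1,052.3749
  4       412.50       332.3464     1,329.3857
  5       412.50       314.8711     1,574.3554
  6       412.50       298.3146     1,789.8877
  7     5,412.50     3,708.4314    25,959.0196
  Σ                  5,765.8257    32,836.3544
P = 5,765.8257; D_Mac = 5.69500 yrs; D_mod = 5.69500/(1+0.0555) = 5.39554 yrs.
ΔP/P ≈ -D_mod · Δy = -5.39554 × (+0.0035) = -0.018884 = -1.8884%.

-1.89%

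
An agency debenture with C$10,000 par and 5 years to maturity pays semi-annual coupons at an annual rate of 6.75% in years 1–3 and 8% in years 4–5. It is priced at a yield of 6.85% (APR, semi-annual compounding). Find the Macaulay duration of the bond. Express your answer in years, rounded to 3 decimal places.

Periodic yield y = 0.03425. Discount each cash flow and weight by its period:
  t   CF        PV=CF/(1+0.03425)^t    t·PV
  1       337.50       326.3234       326.3234
  2       337.50       315.5170       631.0339
  3       337.50       305.0684       915.2051
  4       337.50       294.9658     1,179.8632
  5       337.50       285.1978     1,425.9889
  6       337.50       275.7532     1,654.5193
  7       400.00       315.9958     2,211.9705
  8       400.00       305.5313     2,444.2507
  9       400.00       295.4134     2,658.7208
  10   10,400.00     7,426.3950    74,263.9498
  Σ                 10,146.1611    87,711.8256
Price P = Σ PV = 10,146.1611.
Macaulay duration = Σ(t·PV) / P = 87,711.8256 / 10,146.1611 = 8.64483 half-year periods.
In years: 8.64483 / 2 = 4.32241 years.

4.322 years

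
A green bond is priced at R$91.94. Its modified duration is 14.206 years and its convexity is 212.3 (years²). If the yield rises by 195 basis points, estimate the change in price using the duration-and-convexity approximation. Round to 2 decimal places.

-R$21.76

Duration effect: -D_mod·Δy = -14.206 × (+0.0195) = -0.277017
Convexity effect: ½·C·(Δy)² = 0.5 × 212.3 × (0.0195)² = +0.0403635375
ΔP/P ≈ -0.277017 + 0.0403635375 = -0.2366534625
ΔP ≈ 91.94 × (-0.2366534625) = -21.75791934225.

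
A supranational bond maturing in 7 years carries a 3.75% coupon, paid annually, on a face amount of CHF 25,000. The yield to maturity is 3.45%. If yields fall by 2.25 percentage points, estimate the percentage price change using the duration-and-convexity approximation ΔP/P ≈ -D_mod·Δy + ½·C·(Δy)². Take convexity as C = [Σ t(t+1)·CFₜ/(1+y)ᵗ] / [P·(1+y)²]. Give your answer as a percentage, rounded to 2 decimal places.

+14.83%

With y = 0.0345:
  t   CF        PV=CF/(1+0.0345)^t    t·PV        t(t+1)·PV
  1       937.50       906.2349       906.2349       1,812.4698
  2       937.50       876.0125     1,752.0249       5,256.0748
  3       937.50       846.7979     2,540.3938      10,161.5752
  4       937.50       818.5577     3,274.2308      16,371.1539
  5       937.50       791.2593     3,956.2963      23,737.7776
  6       937.50       764.8712     4,589.2272      32,124.5902
  7    25,937.50    20,455.7143   143,190.0000   1,145,519.9999
  Σ                 25,459.4477   160,208.4079   1,234,983.6415
P = 25,459.4477; D_Mac = 6.29269 yrs; D_mod = 6.08283 yrs; C = 45.32640.
Duration effect: -6.08283 × (-0.0225) = +0.136864
Convexity effect: 0.5 × 45.32640 × (-0.0225)² = +0.0114732
ΔP/P ≈ +0.136864 + 0.0114732 = +0.148337 = +14.8337%.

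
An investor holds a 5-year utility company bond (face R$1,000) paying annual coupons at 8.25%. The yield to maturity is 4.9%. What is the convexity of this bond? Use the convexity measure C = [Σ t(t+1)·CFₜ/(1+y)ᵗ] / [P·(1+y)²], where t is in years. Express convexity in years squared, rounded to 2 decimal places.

22.53

With y = 0.049:
  t   CF        PV=CF/(1+0.049)^t    t·PV        t(t+1)·PV
  1        82.50        78.6463        78.6463         157.2927
  2        82.50        74.9727       149.9453         449.8360
  3        82.50        71.4706       214.4118         857.6473
  4        82.50        68.1321       272.5285       1,362.6427
  5     1,082.50       852.2175     4,261.0877      25,566.5259
  Σ                  1,145.4393     4,976.6197      28,393.9446
P = 1,145.4393.
Convexity = Σ t(t+1)·PV / [P·(1+y)²] = 28,393.9446 / (1,145.4393 × 1.100401) = 22.52697.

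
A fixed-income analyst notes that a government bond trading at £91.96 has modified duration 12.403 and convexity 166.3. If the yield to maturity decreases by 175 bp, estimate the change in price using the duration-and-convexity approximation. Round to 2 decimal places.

+£22.30

Duration effect: -D_mod·Δy = -12.403 × (-0.0175) = +0.2170525
Convexity effect: ½·C·(Δy)² = 0.5 × 166.3 × (-0.0175)² = +0.0254646875
ΔP/P ≈ +0.2170525 + 0.0254646875 = +0.2425171875
ΔP ≈ 91.96 × (+0.2425171875) = +22.3018805625.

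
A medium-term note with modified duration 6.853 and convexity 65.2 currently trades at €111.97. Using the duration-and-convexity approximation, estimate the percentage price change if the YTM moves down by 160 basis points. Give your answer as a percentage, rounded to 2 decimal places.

+11.80%

Duration effect: -D_mod·Δy = -6.853 × (-0.016) = +0.109648
Convexity effect: ½·C·(Δy)² = 0.5 × 65.2 × (-0.016)² = +0.0083456
ΔP/P ≈ +0.109648 + 0.0083456 = +0.1179936
= +11.79936%.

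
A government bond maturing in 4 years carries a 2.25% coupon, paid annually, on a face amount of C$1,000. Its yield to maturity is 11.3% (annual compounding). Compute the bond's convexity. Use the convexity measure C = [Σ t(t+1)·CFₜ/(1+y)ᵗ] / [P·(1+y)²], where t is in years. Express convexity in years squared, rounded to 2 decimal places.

15.31

With y = 0.113:
  t   CF        PV=CF/(1+0.113)^t    t·PV        t(t+1)·PV
  1        22.50        20.2156        20.2156          40.4313
  2        22.50        18.1632        36.3264         108.9792
  3        22.50        16.3191        48.9574         195.8296
  4     1,022.50       666.3197     2,665.2788      13,326.3942
  Σ                    721.0177     2,770.7782      13,671.6342
P = 721.0177.
Convexity = Σ t(t+1)·PV / [P·(1+y)²] = 13,671.6342 / (721.0177 × 1.238769) = 15.30679.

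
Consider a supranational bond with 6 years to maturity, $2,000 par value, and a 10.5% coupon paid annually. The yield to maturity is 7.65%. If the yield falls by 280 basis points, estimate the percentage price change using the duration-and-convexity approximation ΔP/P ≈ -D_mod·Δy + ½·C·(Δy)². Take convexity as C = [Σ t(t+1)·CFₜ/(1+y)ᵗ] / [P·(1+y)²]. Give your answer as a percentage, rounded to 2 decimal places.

With y = 0.0765:
  t   CF        PV=CF/(1+0.0765)^t    t·PV        t(t+1)·PV
  1       210.00       195.0766       195.0766         390.1533
  2       210.00       181.2138       362.4276       1,087.2827
  3       210.00       168.3361       505.0082       2,020.0329
  4       210.00       156.3735       625.4940       3,127.4700
  5       210.00       145.2610       726.3052       4,357.8309
  6     2,210.00     1,420.0645     8,520.3870      59,642.7087
  Σ                  2,266.3255    10,934.6985      70,625.4785
P = 2,266.3255; D_Mac = 4.82486 yrs; D_mod = 4.48199 yrs; C = 26.89125.
Duration effect: -4.48199 × (-0.028) = +0.125496
Convexity effect: 0.5 × 26.89125 × (-0.028)² = +0.0105414
ΔP/P ≈ +0.125496 + 0.0105414 = +0.136037 = +13.6037%.

+13.60%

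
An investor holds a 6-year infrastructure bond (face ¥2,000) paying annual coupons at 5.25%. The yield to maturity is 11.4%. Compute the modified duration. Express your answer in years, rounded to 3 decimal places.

Periodic yield y = 0.114. First find Macaulay duration:
  t   CF        PV=CF/(1+0.114)^t    t·PV
  1       105.00        94.2549        94.2549
  2       105.00        84.6095       169.2189
  3       105.00        75.9510       227.8531
  4       105.00        68.1787       272.7147
  5       105.00        61.2017       306.0084
  6     2,105.00     1,101.3896     6,608.3374
  Σ                  1,485.5853     7,678.3874
P = 1,485.5853; Macaulay duration = 7,678.3874 / 1,485.5853 = 5.16859 years.
Modified duration = D_Mac / (1 + y) = 5.16859 / 1.114 = 4.63967 years.

4.640 years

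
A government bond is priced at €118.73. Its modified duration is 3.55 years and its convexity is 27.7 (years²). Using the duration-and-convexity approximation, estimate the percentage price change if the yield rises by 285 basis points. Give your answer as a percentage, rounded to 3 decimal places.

Duration effect: -D_mod·Δy = -3.55 × (+0.0285) = -0.101175
Convexity effect: ½·C·(Δy)² = 0.5 × 27.7 × (0.0285)² = +0.0112496625
ΔP/P ≈ -0.101175 + 0.0112496625 = -0.0899253375
= -8.99253375%.

-8.993%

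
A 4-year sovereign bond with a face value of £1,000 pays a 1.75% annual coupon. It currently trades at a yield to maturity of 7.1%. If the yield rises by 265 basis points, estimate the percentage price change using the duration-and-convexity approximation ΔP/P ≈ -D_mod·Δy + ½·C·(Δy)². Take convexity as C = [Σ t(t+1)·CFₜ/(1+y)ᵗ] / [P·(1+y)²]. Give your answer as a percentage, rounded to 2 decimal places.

-9.03%

With y = 0.071:
  t   CF        PV=CF/(1+0.071)^t    t·PV        t(t+1)·PV
  1        17.50        16.3399        16.3399          32.6797
  2        17.50        15.2566        30.5133          91.5399
  3        17.50        14.2452        42.7357         170.9428
  4     1,017.50       773.3508     3,093.4032      15,467.0158
  Σ                    819.1925     3,182.9920      15,762.1783
P = 819.1925; D_Mac = 3.88552 yrs; D_mod = 3.62794 yrs; C = 16.77457.
Duration effect: -3.62794 × (+0.0265) = -0.096140
Convexity effect: 0.5 × 16.77457 × (0.0265)² = +0.0058900
ΔP/P ≈ -0.096140 + 0.0058900 = -0.090250 = -9.0250%.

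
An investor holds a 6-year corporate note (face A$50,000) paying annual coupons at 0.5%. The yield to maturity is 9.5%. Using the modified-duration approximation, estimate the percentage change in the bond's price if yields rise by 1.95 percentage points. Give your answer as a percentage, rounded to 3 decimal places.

-10.504%

Periodic yield y = 0.095. Modified duration first:
  t   CF        PV=CF/(1+0.095)^t    t·PV
  1       250.00       228.3105       228.3105
  2       250.00       208.5027       417.0055
  3       250.00       190.4135       571.2404
  4       250.00       173.8936       695.5743
  5       250.00       158.8069       794.0346
  6    50,250.00    29,150.8586   174,905.1517
  Σ                 30,110.7858   177,611.3169
P = 30,110.7858; D_Mac = 5.89859 yrs; D_mod = 5.89859/(1+0.095) = 5.38684 yrs.
ΔP/P ≈ -D_mod · Δy = -5.38684 × (+0.0195) = -0.105043 = -10.5043%.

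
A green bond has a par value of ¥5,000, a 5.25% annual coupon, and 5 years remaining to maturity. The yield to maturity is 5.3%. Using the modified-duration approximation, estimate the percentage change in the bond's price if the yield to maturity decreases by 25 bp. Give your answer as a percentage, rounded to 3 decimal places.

+1.074%

Periodic yield y = 0.053. Modified duration first:
  t   CF        PV=CF/(1+0.053)^t    t·PV
  1       262.50       249.2877       249.2877
  2       262.50       236.7405       473.4810
  3       262.50       224.8248       674.4744
  4       262.50       213.5088       854.0353
  5     5,262.50     4,064.9036    20,324.5181
  Σ                  4,989.2655    22,575.7965
P = 4,989.2655; D_Mac = 4.52487 yrs; D_mod = 4.52487/(1+0.053) = 4.29713 yrs.
ΔP/P ≈ -D_mod · Δy = -4.29713 × (-0.0025) = +0.010743 = +1.0743%.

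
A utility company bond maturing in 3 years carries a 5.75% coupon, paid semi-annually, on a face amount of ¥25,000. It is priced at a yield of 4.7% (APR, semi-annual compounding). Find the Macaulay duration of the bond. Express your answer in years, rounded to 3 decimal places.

2.801 years

Periodic yield y = 0.0235. Discount each cash flow and weight by its period:
  t   CF        PV=CF/(1+0.0235)^t    t·PV
  1       718.75       702.2472       702.2472
  2       718.75       686.1233     1,372.2466
  3       718.75       670.3696     2,011.1088
  4       718.75       654.9776     2,619.9105
  5       718.75       639.9391     3,199.6953
  6    25,718.75    22,372.9254   134,237.5525
  Σ                 25,726.5822   144,142.7610
Price P = Σ PV = 25,726.5822.
Macaulay duration = Σ(t·PV) / P = 144,142.7610 / 25,726.5822 = 5.60287 half-year periods.
In years: 5.60287 / 2 = 2.80144 years.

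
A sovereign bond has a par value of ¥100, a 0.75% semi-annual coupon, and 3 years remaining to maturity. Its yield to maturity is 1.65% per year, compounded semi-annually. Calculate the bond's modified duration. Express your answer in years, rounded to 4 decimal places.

2.9473 years

Periodic yield y = 0.00825. First find Macaulay duration:
  t   CF        PV=CF/(1+0.00825)^t    t·PV
  1        0.375         0.3719         0.3719
  2        0.375         0.3689         0.7378
  3        0.375         0.3659         1.0976
  4        0.375         0.3629         1.4515
  5        0.375         0.3599         1.7995
  6      100.375        95.5468       573.2808
  Σ                     97.3763       578.7392
P = 97.3763; Macaulay duration = 578.7392 / 97.3763 = 5.94333 half-year periods = 2.97166 years.
Modified duration = D_Mac / (1 + y) = 2.97166 / 1.00825 = 2.94735 years.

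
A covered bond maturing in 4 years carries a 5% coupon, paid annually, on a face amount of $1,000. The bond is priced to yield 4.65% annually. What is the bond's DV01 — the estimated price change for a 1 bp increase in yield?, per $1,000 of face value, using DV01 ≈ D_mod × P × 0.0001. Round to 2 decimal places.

Periodic yield y = 0.0465.
  t   CF        PV=CF/(1+0.0465)^t    t·PV
  1        50.00        47.7783        47.7783
  2        50.00        45.6553        91.3107
  3        50.00        43.6267       130.8801
  4     1,050.00       875.4521     3,501.8082
  Σ                  1,012.5124     3,771.7773
P = 1,012.5124; D_Mac = 3.72517 yrs; D_mod = 3.55964 yrs.
DV01 ≈ 3.55964 × 1,012.5124 × 0.0001 = 0.360418.

$0.36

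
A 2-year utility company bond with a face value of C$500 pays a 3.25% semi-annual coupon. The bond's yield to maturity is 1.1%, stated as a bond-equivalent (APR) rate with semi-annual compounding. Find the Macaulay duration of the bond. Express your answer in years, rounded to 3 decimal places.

1.954 years

Periodic yield y = 0.0055. Discount each cash flow and weight by its period:
  t   CF        PV=CF/(1+0.0055)^t    t·PV
  1        8.125         8.0806         8.0806
  2        8.125         8.0364        16.0727
  3        8.125         7.9924        23.9772
  4      508.125       497.0983     1,988.3931
  Σ                    521.2076     2,036.5236
Price P = Σ PV = 521.2076.
Macaulay duration = Σ(t·PV) / P = 2,036.5236 / 521.2076 = 3.90732 half-year periods.
In years: 3.90732 / 2 = 1.95366 years.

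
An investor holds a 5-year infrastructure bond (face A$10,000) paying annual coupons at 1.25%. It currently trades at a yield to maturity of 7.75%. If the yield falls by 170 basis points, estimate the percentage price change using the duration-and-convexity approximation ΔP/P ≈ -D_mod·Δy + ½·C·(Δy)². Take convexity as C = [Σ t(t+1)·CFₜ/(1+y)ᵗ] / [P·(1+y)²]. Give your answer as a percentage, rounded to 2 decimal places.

+8.02%

With y = 0.0775:
  t   CF        PV=CF/(1+0.0775)^t    t·PV        t(t+1)·PV
  1       125.00       116.0093       116.0093         232.0186
  2       125.00       107.6652       215.3305         645.9914
  3       125.00        99.9213       299.7640       1,199.0559
  4       125.00        92.7344       370.9376       1,854.6881
  5    10,125.00     6,971.2176    34,856.0879     209,136.5274
  Σ                  7,387.5478    35,858.1292     213,068.2813
P = 7,387.5478; D_Mac = 4.85386 yrs; D_mod = 4.50474 yrs; C = 24.84185.
Duration effect: -4.50474 × (-0.017) = +0.076581
Convexity effect: 0.5 × 24.84185 × (-0.017)² = +0.0035896
ΔP/P ≈ +0.076581 + 0.0035896 = +0.080170 = +8.0170%.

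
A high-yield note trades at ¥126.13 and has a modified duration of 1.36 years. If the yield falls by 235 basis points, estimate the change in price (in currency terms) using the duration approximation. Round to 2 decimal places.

+¥4.03

Duration approximation: ΔP/P ≈ -D_mod · Δy = -1.36 × (-0.0235) = +0.031960.
ΔP ≈ 126.13 × (+0.031960) = +4.0311148.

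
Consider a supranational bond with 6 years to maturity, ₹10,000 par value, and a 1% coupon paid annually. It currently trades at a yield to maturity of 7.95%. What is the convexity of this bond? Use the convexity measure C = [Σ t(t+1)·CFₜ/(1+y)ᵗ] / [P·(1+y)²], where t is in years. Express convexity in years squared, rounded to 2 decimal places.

With y = 0.0795:
  t   CF        PV=CF/(1+0.0795)^t    t·PV        t(t+1)·PV
  1       100.00        92.6355        92.6355         185.2710
  2       100.00        85.8133       171.6266         514.8799
  3       100.00        79.4936       238.4807         953.9230
  4       100.00        73.6393       294.5570       1,472.7852
  5       100.00        68.2161       341.0804       2,046.4824
  6    10,100.00     6,382.4217    38,294.5300     268,061.7103
  Σ                  6,782.2194    39,432.9103     273,235.0518
P = 6,782.2194.
Convexity = Σ t(t+1)·PV / [P·(1+y)²] = 273,235.0518 / (6,782.2194 × 1.165320) = 34.57158.

34.57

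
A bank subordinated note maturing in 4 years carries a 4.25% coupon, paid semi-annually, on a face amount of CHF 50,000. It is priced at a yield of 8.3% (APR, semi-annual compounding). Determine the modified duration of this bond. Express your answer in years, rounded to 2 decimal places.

Periodic yield y = 0.0415. First find Macaulay duration:
  t   CF        PV=CF/(1+0.0415)^t    t·PV
  1     1,062.50     1,020.1632     1,020.1632
  2     1,062.50       979.5134     1,959.0268
  3     1,062.50       940.4834     2,821.4501
  4     1,062.50       903.0085     3,612.0340
  5     1,062.50       867.0269     4,335.1345
  6     1,062.50       832.4790     4,994.8741
  7     1,062.50       799.3077     5,595.1542
  8    51,062.50    36,883.1394   295,065.1149
  Σ                 43,225.1215   319,402.9518
P = 43,225.1215; Macaulay duration = 319,402.9518 / 43,225.1215 = 7.38929 half-year periods = 3.69464 years.
Modified duration = D_Mac / (1 + y) = 3.69464 / 1.0415 = 3.54743 years.

3.55 years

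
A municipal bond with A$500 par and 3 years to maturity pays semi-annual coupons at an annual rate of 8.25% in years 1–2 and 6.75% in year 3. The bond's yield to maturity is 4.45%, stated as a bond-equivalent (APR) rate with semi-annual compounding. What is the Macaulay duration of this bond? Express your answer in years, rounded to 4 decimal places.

2.7339 years

Periodic yield y = 0.02225. Discount each cash flow and weight by its period:
  t   CF        PV=CF/(1+0.02225)^t    t·PV
  1       20.625        20.1761        20.1761
  2       20.625        19.7369        39.4739
  3       20.625        19.3073        57.9220
  4       20.625        18.8871        75.5484
  5       16.875        15.1167        75.5837
  6      516.875       452.9422     2,717.6534
  Σ                    546.1664     2,986.3575
Price P = Σ PV = 546.1664.
Macaulay duration = Σ(t·PV) / P = 2,986.3575 / 546.1664 = 5.46785 half-year periods.
In years: 5.46785 / 2 = 2.73393 years.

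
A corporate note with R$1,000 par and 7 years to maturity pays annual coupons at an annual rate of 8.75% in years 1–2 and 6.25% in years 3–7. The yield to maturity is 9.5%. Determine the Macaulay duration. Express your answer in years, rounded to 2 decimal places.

5.55 years

Periodic yield y = 0.095. Discount each cash flow and weight by its year:
  t   CF        PV=CF/(1+0.095)^t    t·PV
  1        87.50        79.9087        79.9087
  2        87.50        72.9760       145.9519
  3        62.50        47.6034       142.8101
  4        62.50        43.4734       173.8936
  5        62.50        39.7017       198.5086
  6        62.50        36.2573       217.5437
  7     1,062.50       562.8985     3,940.2896
  Σ                    882.8189     4,898.9063
Price P = Σ PV = 882.8189.
Macaulay duration = Σ(t·PV) / P = 4,898.9063 / 882.8189 = 5.54916 years.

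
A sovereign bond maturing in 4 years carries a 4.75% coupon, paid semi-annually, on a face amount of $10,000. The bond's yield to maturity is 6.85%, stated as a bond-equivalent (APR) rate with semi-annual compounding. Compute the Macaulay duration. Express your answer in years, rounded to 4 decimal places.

Periodic yield y = 0.03425. Discount each cash flow and weight by its period:
  t   CF        PV=CF/(1+0.03425)^t    t·PV
  1       237.50       229.6350       229.6350
  2       237.50       222.0305       444.0609
  3       237.50       214.6777       644.0332
  4       237.50       207.5685       830.2741
  5       237.50       200.6947     1,003.4736
  6       237.50       194.0486     1,164.2914
  7       237.50       187.6225     1,313.3575
  8    10,237.50     7,819.6926    62,557.5404
  Σ                  9,275.9701    68,186.6662
Price P = Σ PV = 9,275.9701.
Macaulay duration = Σ(t·PV) / P = 68,186.6662 / 9,275.9701 = 7.35089 half-year periods.
In years: 7.35089 / 2 = 3.67545 years.

3.6754 years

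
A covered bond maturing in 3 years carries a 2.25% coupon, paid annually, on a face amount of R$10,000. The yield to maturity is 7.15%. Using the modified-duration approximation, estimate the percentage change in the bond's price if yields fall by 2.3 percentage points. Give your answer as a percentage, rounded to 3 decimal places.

Periodic yield y = 0.0715. Modified duration first:
  t   CF        PV=CF/(1+0.0715)^t    t·PV
  1       225.00       209.9860       209.9860
  2       225.00       195.9739       391.9477
  3    10,225.00     8,311.6413    24,934.9238
  Σ                  8,717.6011    25,536.8575
P = 8,717.6011; D_Mac = 2.92934 yrs; D_mod = 2.92934/(1+0.0715) = 2.73387 yrs.
ΔP/P ≈ -D_mod · Δy = -2.73387 × (-0.023) = +0.062879 = +6.2879%.

+6.288%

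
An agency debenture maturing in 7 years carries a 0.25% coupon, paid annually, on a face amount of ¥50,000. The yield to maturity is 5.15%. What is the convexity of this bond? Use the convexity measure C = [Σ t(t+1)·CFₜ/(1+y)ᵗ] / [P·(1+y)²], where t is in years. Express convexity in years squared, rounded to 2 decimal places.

With y = 0.0515:
  t   CF        PV=CF/(1+0.0515)^t    t·PV        t(t+1)·PV
  1       125.00       118.8778       118.8778         237.7556
  2       125.00       113.0554       226.1109         678.3326
  3       125.00       107.5182       322.5547       1,290.2190
  4       125.00       102.2523       409.0090       2,045.0451
  5       125.00        97.2442       486.2209       2,917.3255
  6       125.00        92.4814       554.8883       3,884.2184
  7    50,125.00    35,268.6996   246,880.8969   1,975,047.1752
  Σ                 35,900.1289   248,998.5586   1,986,100.0714
P = 35,900.1289.
Convexity = Σ t(t+1)·PV / [P·(1+y)²] = 1,986,100.0714 / (35,900.1289 × 1.105652) = 50.03646.

50.04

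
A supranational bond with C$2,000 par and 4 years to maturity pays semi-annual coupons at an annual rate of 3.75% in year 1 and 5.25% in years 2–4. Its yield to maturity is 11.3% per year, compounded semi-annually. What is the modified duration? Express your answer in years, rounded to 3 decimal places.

Periodic yield y = 0.0565. First find Macaulay duration:
  t   CF        PV=CF/(1+0.0565)^t    t·PV
  1        37.50        35.4946        35.4946
  2        37.50        33.5964        67.1927
  3        52.50        44.5196       133.5587
  4        52.50        42.1387       168.5549
  5        52.50        39.8852       199.4260
  6        52.50        37.7522       226.5132
  7        52.50        35.7333       250.1329
  8     2,052.50     1,322.2913    10,578.3307
  Σ                  1,591.4112    11,659.2037
P = 1,591.4112; Macaulay duration = 11,659.2037 / 1,591.4112 = 7.32633 half-year periods = 3.66316 years.
Modified duration = D_Mac / (1 + y) = 3.66316 / 1.0565 = 3.46726 years.

3.467 years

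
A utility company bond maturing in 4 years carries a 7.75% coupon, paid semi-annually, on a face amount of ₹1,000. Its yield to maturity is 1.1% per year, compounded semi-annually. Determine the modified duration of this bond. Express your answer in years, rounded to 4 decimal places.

3.5567 years

Periodic yield y = 0.0055. First find Macaulay duration:
  t   CF        PV=CF/(1+0.0055)^t    t·PV
  1        38.75        38.5380        38.5380
  2        38.75        38.3272        76.6545
  3        38.75        38.1176       114.3528
  4        38.75        37.9091       151.6364
  5        38.75        37.7017       188.5087
  6        38.75        37.4955       224.9731
  7        38.75        37.2904       261.0329
  8     1,038.75       994.1558     7,953.2462
  Σ                  1,259.5354     9,008.9425
P = 1,259.5354; Macaulay duration = 9,008.9425 / 1,259.5354 = 7.15259 half-year periods = 3.57630 years.
Modified duration = D_Mac / (1 + y) = 3.57630 / 1.0055 = 3.55673 years.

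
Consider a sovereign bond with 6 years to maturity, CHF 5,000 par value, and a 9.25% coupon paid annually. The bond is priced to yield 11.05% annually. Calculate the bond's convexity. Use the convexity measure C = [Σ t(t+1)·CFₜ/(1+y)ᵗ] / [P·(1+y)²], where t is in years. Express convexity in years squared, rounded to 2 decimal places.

25.23

With y = 0.1105:
  t   CF        PV=CF/(1+0.1105)^t    t·PV        t(t+1)·PV
  1       462.50       416.4791       416.4791         832.9581
  2       462.50       375.0374       750.0749       2,250.2246
  3       462.50       337.7194     1,013.1583       4,052.6332
  4       462.50       304.1148     1,216.4590       6,082.2950
  5       462.50       273.8539     1,369.2695       8,215.6169
  6     5,462.50     2,912.5948    17,475.5689     122,328.9824
  Σ                  4,619.7994    22,241.0096     143,762.7101
P = 4,619.7994.
Convexity = Σ t(t+1)·PV / [P·(1+y)²] = 143,762.7101 / (4,619.7994 × 1.233210) = 25.23399.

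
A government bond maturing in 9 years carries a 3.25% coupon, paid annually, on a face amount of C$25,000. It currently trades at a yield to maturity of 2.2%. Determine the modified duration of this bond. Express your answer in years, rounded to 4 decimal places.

Periodic yield y = 0.022. First find Macaulay duration:
  t   CF        PV=CF/(1+0.022)^t    t·PV
  1       812.50       795.0098       795.0098
  2       812.50       777.8961     1,555.7921
  3       812.50       761.1508     2,283.4523
  4       812.50       744.7659     2,979.0636
  5       812.50       728.7338     3,643.6688
  6       812.50       713.0467     4,278.2804
  7       812.50       697.6974     4,883.8817
  8       812.50       682.6785     5,461.4277
  9    25,812.50    21,221.3011   190,991.7096
  Σ                 27,122.2799   216,872.2861
P = 27,122.2799; Macaulay duration = 216,872.2861 / 27,122.2799 = 7.99609 years.
Modified duration = D_Mac / (1 + y) = 7.99609 / 1.022 = 7.82397 years.

7.8240 years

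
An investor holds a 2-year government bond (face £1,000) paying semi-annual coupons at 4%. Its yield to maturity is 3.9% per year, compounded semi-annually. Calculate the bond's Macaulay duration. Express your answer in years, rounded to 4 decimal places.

1.9420 years

Periodic yield y = 0.0195. Discount each cash flow and weight by its period:
  t   CF        PV=CF/(1+0.0195)^t    t·PV
  1        20.00        19.6175        19.6175
  2        20.00        19.2422        38.4845
  3        20.00        18.8742        56.6226
  4     1,020.00       944.1723     3,776.6892
  Σ                  1,001.9062     3,891.4137
Price P = Σ PV = 1,001.9062.
Macaulay duration = Σ(t·PV) / P = 3,891.4137 / 1,001.9062 = 3.88401 half-year periods.
In years: 3.88401 / 2 = 1.94201 years.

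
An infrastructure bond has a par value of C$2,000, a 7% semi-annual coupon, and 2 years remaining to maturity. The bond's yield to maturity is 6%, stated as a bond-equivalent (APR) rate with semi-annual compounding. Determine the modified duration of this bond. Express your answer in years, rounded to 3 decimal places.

1.846 years

Periodic yield y = 0.03. First find Macaulay duration:
  t   CF        PV=CF/(1+0.03)^t    t·PV
  1        70.00        67.9612        67.9612
  2        70.00        65.9817       131.9634
  3        70.00        64.0599       192.1797
  4     2,070.00     1,839.1682     7,356.6728
  Σ                  2,037.1710     7,748.7771
P = 2,037.1710; Macaulay duration = 7,748.7771 / 2,037.1710 = 3.80370 half-year periods = 1.90185 years.
Modified duration = D_Mac / (1 + y) = 1.90185 / 1.03 = 1.84645 years.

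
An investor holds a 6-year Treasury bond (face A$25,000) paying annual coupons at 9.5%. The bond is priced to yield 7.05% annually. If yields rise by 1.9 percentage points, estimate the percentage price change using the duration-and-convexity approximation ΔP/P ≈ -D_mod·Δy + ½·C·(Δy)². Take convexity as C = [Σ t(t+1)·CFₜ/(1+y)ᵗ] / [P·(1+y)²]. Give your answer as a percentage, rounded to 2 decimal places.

With y = 0.0705:
  t   CF        PV=CF/(1+0.0705)^t    t·PV        t(t+1)·PV
  1     2,375.00     2,218.5894     2,218.5894       4,437.1789
  2     2,375.00     2,072.4796     4,144.9593      12,434.8778
  3     2,375.00     1,935.9922     5,807.9765      23,231.9062
  4     2,375.00     1,808.4934     7,233.9736      36,169.8679
  5     2,375.00     1,689.3913     8,446.9565      50,681.7393
  6    27,375.00    18,190.0586   109,140.3516     763,982.4610
  Σ                 27,915.0046   136,992.8070     890,938.0311
P = 27,915.0046; D_Mac = 4.90750 yrs; D_mod = 4.58430 yrs; C = 27.85072.
Duration effect: -4.58430 × (+0.019) = -0.087102
Convexity effect: 0.5 × 27.85072 × (0.019)² = +0.0050271
ΔP/P ≈ -0.087102 + 0.0050271 = -0.082075 = -8.2075%.

-8.21%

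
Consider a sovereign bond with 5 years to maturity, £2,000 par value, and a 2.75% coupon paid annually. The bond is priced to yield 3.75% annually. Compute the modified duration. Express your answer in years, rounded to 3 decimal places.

4.561 years

Periodic yield y = 0.0375. First find Macaulay duration:
  t   CF        PV=CF/(1+0.0375)^t    t·PV
  1        55.00        53.0120        53.0120
  2        55.00        51.0960       102.1919
  3        55.00        49.2491       147.7473
  4        55.00        47.4690       189.8761
  5     2,055.00     1,709.5086     8,547.5432
  Σ                  1,910.3348     9,040.3705
P = 1,910.3348; Macaulay duration = 9,040.3705 / 1,910.3348 = 4.73235 years.
Modified duration = D_Mac / (1 + y) = 4.73235 / 1.0375 = 4.56130 years.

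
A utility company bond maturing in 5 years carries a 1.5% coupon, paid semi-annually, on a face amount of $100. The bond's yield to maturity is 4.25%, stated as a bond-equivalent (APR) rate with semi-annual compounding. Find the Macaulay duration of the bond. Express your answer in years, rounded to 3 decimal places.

4.822 years

Periodic yield y = 0.02125. Discount each cash flow and weight by its period:
  t   CF        PV=CF/(1+0.02125)^t    t·PV
  1         0.75         0.7344         0.7344
  2         0.75         0.7191         1.4382
  3         0.75         0.7041         2.1124
  4         0.75         0.6895         2.7580
  5         0.75         0.6752         3.3758
  6         0.75         0.6611         3.9666
  7         0.75         0.6473         4.5314
  8         0.75         0.6339         5.0710
  9         0.75         0.6207         5.5862
  10      100.75        81.6440       816.4402
  Σ                     87.7293       846.0142
Price P = Σ PV = 87.7293.
Macaulay duration = Σ(t·PV) / P = 846.0142 / 87.7293 = 9.64346 half-year periods.
In years: 9.64346 / 2 = 4.82173 years.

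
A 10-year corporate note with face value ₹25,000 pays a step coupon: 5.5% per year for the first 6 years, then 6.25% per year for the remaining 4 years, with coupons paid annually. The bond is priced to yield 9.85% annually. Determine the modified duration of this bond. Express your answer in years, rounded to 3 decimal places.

6.887 years

Periodic yield y = 0.0985. First find Macaulay duration:
  t   CF        PV=CF/(1+0.0985)^t    t·PV
  1     1,375.00     1,251.7069     1,251.7069
  2     1,375.00     1,139.4692     2,278.9383
  3     1,375.00     1,037.2955     3,111.8866
  4     1,375.00       944.2836     3,777.1345
  5     1,375.00       859.6118     4,298.0592
  6     1,375.00       782.5324     4,695.1944
  7     1,562.50       809.5051     5,666.5358
  8     1,562.50       736.9186     5,895.3490
  9     1,562.50       670.8408     6,037.5673
  10   26,562.50    10,381.6967   103,816.9665
  Σ                 18,613.8607   140,829.3386
P = 18,613.8607; Macaulay duration = 140,829.3386 / 18,613.8607 = 7.56583 years.
Modified duration = D_Mac / (1 + y) = 7.56583 / 1.0985 = 6.88742 years.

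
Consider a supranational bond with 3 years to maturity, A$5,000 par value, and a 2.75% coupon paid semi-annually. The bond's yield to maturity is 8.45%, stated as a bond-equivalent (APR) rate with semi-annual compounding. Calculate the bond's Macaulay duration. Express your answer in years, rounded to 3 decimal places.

2.890 years

Periodic yield y = 0.04225. Discount each cash flow and weight by its period:
  t   CF        PV=CF/(1+0.04225)^t    t·PV
  1        68.75        65.9631        65.9631
  2        68.75        63.2891       126.5782
  3        68.75        60.7235       182.1706
  4        68.75        58.2620       233.0478
  5        68.75        55.9002       279.5009
  6     5,068.75     3,954.2985    23,725.7909
  Σ                  4,258.4363    24,613.0515
Price P = Σ PV = 4,258.4363.
Macaulay duration = Σ(t·PV) / P = 24,613.0515 / 4,258.4363 = 5.77983 half-year periods.
In years: 5.77983 / 2 = 2.88992 years.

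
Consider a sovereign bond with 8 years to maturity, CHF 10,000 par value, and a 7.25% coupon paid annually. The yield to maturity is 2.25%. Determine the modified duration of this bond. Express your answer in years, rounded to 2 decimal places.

Periodic yield y = 0.0225. First find Macaulay duration:
  t   CF        PV=CF/(1+0.0225)^t    t·PV
  1       725.00       709.0465       709.0465
  2       725.00       693.4440     1,386.8879
  3       725.00       678.1848     2,034.5544
  4       725.00       663.2614     2,653.0457
  5       725.00       648.6664     3,243.3322
  6       725.00       634.3926     3,806.3556
  7       725.00       620.4329     4,343.0300
  8    10,725.00     8,976.1638    71,809.3101
  Σ                 13,623.5923    89,985.5624
P = 13,623.5923; Macaulay duration = 89,985.5624 / 13,623.5923 = 6.60513 years.
Modified duration = D_Mac / (1 + y) = 6.60513 / 1.0225 = 6.45978 years.

6.46 years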